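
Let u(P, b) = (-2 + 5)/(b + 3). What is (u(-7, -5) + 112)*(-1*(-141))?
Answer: 31161/2 ≈ 15581.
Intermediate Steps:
u(P, b) = 3/(3 + b)
(u(-7, -5) + 112)*(-1*(-141)) = (3/(3 - 5) + 112)*(-1*(-141)) = (3/(-2) + 112)*141 = (3*(-½) + 112)*141 = (-3/2 + 112)*141 = (221/2)*141 = 31161/2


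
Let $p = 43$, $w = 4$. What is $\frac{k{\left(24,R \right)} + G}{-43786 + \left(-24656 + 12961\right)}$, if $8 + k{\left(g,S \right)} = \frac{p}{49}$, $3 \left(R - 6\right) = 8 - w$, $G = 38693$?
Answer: $- \frac{1895608}{2718569} \approx -0.69728$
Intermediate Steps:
$R = \frac{22}{3}$ ($R = 6 + \frac{8 - 4}{3} = 6 + \frac{1}{3} \cdot 4 = 6 + \frac{4}{3} = \frac{22}{3} \approx 7.3333$)
$k{\left(g,S \right)} = - \frac{349}{49}$ ($k{\left(g,S \right)} = -8 + \frac{43}{49} = - \frac{349}{49}$)
$\frac{k{\left(24,R \right)} + G}{-43786 + \left(-24656 + 12961\right)} = \frac{- \frac{349}{49} + 38693}{-43786 + \left(-24656 + 12961\right)} = \frac{1895608}{49 \left(-43786 - 11695\right)} = \frac{1895608}{49 \left(-55481\right)} = \frac{1895608}{49} \left(- \frac{1}{55481}\right) = - \frac{1895608}{2718569}$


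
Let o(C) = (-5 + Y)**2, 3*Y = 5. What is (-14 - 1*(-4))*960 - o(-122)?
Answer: -86500/9 ≈ -9611.1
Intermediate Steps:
Y = 5/3 (Y = (1/3)*5 = 5/3 ≈ 1.6667)
o(C) = 100/9 (o(C) = (-5 + 5/3)**2 = (-10/3)**2 = 100/9)
(-14 - 1*(-4))*960 - o(-122) = (-14 - 1*(-4))*960 - 1*100/9 = (-14 + 4)*960 - 100/9 = -10*960 - 100/9 = -9600 - 100/9 = -86500/9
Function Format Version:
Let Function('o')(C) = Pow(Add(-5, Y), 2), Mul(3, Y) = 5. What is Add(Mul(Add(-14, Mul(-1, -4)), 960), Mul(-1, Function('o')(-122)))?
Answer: Rational(-86500, 9) ≈ -9611.1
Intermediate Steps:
Y = Rational(5, 3) (Y = Mul(Rational(1, 3), 5) = Rational(5, 3) ≈ 1.6667)
Function('o')(C) = Rational(100, 9) (Function('o')(C) = Pow(Add(-5, Rational(5, 3)), 2) = Pow(Rational(-10, 3), 2) = Rational(100, 9))
Add(Mul(Add(-14, Mul(-1, -4)), 960), Mul(-1, Function('o')(-122))) = Add(Mul(Add(-14, Mul(-1, -4)), 960), Mul(-1, Rational(100, 9))) = Add(Mul(Add(-14, 4), 960), Rational(-100, 9)) = Add(Mul(-10, 960), Rational(-100, 9)) = Add(-9600, Rational(-100, 9)) = Rational(-86500, 9)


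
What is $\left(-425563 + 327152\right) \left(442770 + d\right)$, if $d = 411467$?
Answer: $-84066317407$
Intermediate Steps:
$\left(-425563 + 327152\right) \left(442770 + d\right) = \left(-425563 + 327152\right) \left(442770 + 411467\right) = \left(-98411\right) 854237 = -84066317407$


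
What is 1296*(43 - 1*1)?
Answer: 54432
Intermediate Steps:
1296*(43 - 1*1) = 1296*(43 - 1) = 1296*42 = 54432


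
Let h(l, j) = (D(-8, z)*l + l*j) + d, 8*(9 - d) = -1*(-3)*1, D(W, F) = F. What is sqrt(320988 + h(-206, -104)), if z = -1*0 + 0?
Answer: sqrt(5478730)/4 ≈ 585.17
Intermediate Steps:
z = 0 (z = 0 + 0 = 0)
d = 69/8 (d = 9 - (-1*(-3))/8 = 9 - 3/8 = 69/8 ≈ 8.6250)
h(l, j) = 69/8 + j*l (h(l, j) = (0*l + l*j) + 69/8 = (0 + j*l) + 69/8 = j*l + 69/8 = 69/8 + j*l)
sqrt(320988 + h(-206, -104)) = sqrt(320988 + (69/8 - 104*(-206))) = sqrt(320988 + (69/8 + 21424)) = sqrt(320988 + 171461/8) = sqrt(2739365/8) = sqrt(5478730)/4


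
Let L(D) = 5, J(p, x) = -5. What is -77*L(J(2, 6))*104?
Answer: -40040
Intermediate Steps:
-77*L(J(2, 6))*104 = -77*5*104 = -385*104 = -40040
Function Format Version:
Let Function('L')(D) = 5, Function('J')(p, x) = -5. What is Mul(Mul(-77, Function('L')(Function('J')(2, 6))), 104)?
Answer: -40040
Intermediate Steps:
Mul(Mul(-77, Function('L')(Function('J')(2, 6))), 104) = Mul(Mul(-77, 5), 104) = Mul(-385, 104) = -40040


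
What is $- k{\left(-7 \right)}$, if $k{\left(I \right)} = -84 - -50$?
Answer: $34$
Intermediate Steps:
$k{\left(I \right)} = -34$ ($k{\left(I \right)} = -84 + 50 = -34$)
$- k{\left(-7 \right)} = \left(-1\right) \left(-34\right) = 34$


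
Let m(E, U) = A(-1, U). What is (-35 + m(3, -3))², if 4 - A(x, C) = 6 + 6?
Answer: 1849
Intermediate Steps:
A(x, C) = -8 (A(x, C) = 4 - (6 + 6) = 4 - 1*12 = 4 - 12 = -8)
m(E, U) = -8
(-35 + m(3, -3))² = (-35 - 8)² = (-43)² = 1849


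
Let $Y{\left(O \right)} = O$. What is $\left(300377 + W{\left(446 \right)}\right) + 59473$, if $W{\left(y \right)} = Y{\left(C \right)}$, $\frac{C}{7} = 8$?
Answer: $359906$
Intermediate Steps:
$C = 56$ ($C = 7 \cdot 8 = 56$)
$W{\left(y \right)} = 56$
$\left(300377 + W{\left(446 \right)}\right) + 59473 = \left(300377 + 56\right) + 59473 = 300433 + 59473 = 359906$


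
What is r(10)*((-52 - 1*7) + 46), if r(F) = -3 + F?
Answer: -91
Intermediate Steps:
r(10)*((-52 - 1*7) + 46) = (-3 + 10)*((-52 - 1*7) + 46) = 7*((-52 - 7) + 46) = 7*(-59 + 46) = 7*(-13) = -91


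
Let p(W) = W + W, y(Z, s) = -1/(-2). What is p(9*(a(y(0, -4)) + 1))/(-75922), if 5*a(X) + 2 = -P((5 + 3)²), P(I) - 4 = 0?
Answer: 9/189805 ≈ 4.7417e-5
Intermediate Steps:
y(Z, s) = ½ (y(Z, s) = -1*(-½) = ½)
P(I) = 4 (P(I) = 4 + 0 = 4)
a(X) = -6/5 (a(X) = -⅖ + (-1*4)/5 = -⅖ + (⅕)*(-4) = -⅖ - ⅘ = -6/5)
p(W) = 2*W
p(9*(a(y(0, -4)) + 1))/(-75922) = (2*(9*(-6/5 + 1)))/(-75922) = (2*(9*(-⅕)))*(-1/75922) = (2*(-9/5))*(-1/75922) = -18/5*(-1/75922) = 9/189805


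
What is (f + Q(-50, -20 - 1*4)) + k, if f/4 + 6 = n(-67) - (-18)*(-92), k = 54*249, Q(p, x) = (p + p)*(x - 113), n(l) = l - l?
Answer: 20498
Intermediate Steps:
n(l) = 0
Q(p, x) = 2*p*(-113 + x) (Q(p, x) = (2*p)*(-113 + x) = 2*p*(-113 + x))
k = 13446
f = -6648 (f = -24 + 4*(0 - (-18)*(-92)) = -24 + 4*(0 - 1*1656) = -24 + 4*(0 - 1656) = -24 + 4*(-1656) = -24 - 6624 = -6648)
(f + Q(-50, -20 - 1*4)) + k = (-6648 + 2*(-50)*(-113 + (-20 - 1*4))) + 13446 = (-6648 + 2*(-50)*(-113 + (-20 - 4))) + 13446 = (-6648 + 2*(-50)*(-113 - 24)) + 13446 = (-6648 + 2*(-50)*(-137)) + 13446 = (-6648 + 13700) + 13446 = 7052 + 13446 = 20498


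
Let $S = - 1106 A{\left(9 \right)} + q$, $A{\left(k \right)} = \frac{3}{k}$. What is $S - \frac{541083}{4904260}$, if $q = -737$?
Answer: $- \frac{16269053669}{14712780} \approx -1105.8$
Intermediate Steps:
$S = - \frac{3317}{3}$ ($S = - 1106 \cdot \frac{3}{9} - 737 = - 1106 \cdot 3 \cdot \frac{1}{9} - 737 = \left(-1106\right) \frac{1}{3} - 737 = - \frac{1106}{3} - 737 = - \frac{3317}{3} \approx -1105.7$)
$S - \frac{541083}{4904260} = - \frac{3317}{3} - \frac{541083}{4904260} = - \frac{16269053669}{14712780}$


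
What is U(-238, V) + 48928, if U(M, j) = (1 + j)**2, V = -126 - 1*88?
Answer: 94297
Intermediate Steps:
V = -214 (V = -126 - 88 = -214)
U(-238, V) + 48928 = (1 - 214)**2 + 48928 = (-213)**2 + 48928 = 45369 + 48928 = 94297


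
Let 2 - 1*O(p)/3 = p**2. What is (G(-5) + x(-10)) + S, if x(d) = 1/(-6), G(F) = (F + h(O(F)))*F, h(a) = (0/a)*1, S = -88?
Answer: -379/6 ≈ -63.167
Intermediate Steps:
O(p) = 6 - 3*p**2
h(a) = 0 (h(a) = 0*1 = 0)
G(F) = F**2 (G(F) = (F + 0)*F = F*F = F**2)
x(d) = -1/6
(G(-5) + x(-10)) + S = ((-5)**2 - 1/6) - 88 = (25 - 1/6) - 88 = 149/6 - 88 = -379/6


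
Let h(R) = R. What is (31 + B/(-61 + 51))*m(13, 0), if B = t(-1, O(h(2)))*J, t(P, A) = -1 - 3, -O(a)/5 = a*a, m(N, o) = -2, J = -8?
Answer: -278/5 ≈ -55.600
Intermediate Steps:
O(a) = -5*a² (O(a) = -5*a*a = -5*a²)
t(P, A) = -4
B = 32 (B = -4*(-8) = 32)
(31 + B/(-61 + 51))*m(13, 0) = (31 + 32/(-61 + 51))*(-2) = (31 + 32/(-10))*(-2) = (31 + 32*(-⅒))*(-2) = (31 - 16/5)*(-2) = (139/5)*(-2) = -278/5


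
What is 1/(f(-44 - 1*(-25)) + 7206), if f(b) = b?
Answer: 1/7187 ≈ 0.00013914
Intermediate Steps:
1/(f(-44 - 1*(-25)) + 7206) = 1/((-44 - 1*(-25)) + 7206) = 1/((-44 + 25) + 7206) = 1/(-19 + 7206) = 1/7187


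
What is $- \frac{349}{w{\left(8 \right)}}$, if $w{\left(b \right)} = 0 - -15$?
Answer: $- \frac{349}{15} \approx -23.267$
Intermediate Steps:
$w{\left(b \right)} = 15$ ($w{\left(b \right)} = 0 + 15 = 15$)
$- \frac{349}{w{\left(8 \right)}} = - \frac{349}{15}$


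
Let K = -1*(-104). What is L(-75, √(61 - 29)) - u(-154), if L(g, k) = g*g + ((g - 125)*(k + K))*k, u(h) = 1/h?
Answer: -119349/154 - 83200*√2 ≈ -1.1844e+5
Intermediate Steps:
K = 104
L(g, k) = g² + k*(-125 + g)*(104 + k) (L(g, k) = g*g + ((g - 125)*(k + 104))*k = g² + ((-125 + g)*(104 + k))*k = g² + k*(-125 + g)*(104 + k))
L(-75, √(61 - 29)) - u(-154) = ((-75)² - 13000*√(61 - 29) - 125*(√(61 - 29))² - 75*(√(61 - 29))² + 104*(-75)*√(61 - 29)) - 1/(-154) = (5625 - 52000*√2 - 125*(√32)² - 75*(√32)² + 104*(-75)*√32) - 1*(-1/154) = (5625 - 52000*√2 - 125*(4*√2)² - 75*(4*√2)² + 104*(-75)*(4*√2)) + 1/154 = (5625 - 52000*√2 - 125*32 - 75*32 - 31200*√2) + 1/154 = (5625 - 52000*√2 - 4000 - 2400 - 31200*√2) + 1/154 = (-775 - 83200*√2) + 1/154 = -119349/154 - 83200*√2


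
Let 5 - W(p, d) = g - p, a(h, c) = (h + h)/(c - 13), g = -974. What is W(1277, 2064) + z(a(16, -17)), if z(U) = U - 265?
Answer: 29849/15 ≈ 1989.9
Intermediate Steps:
a(h, c) = 2*h/(-13 + c) (a(h, c) = (2*h)/(-13 + c) = 2*h/(-13 + c))
W(p, d) = 979 + p (W(p, d) = 5 - (-974 - p) = 5 + (974 + p) = 979 + p)
z(U) = -265 + U
W(1277, 2064) + z(a(16, -17)) = (979 + 1277) + (-265 + 2*16/(-13 - 17)) = 2256 + (-265 + 2*16/(-30)) = 2256 + (-265 + 2*16*(-1/30)) = 2256 + (-265 - 16/15) = 2256 - 3991/15 = 29849/15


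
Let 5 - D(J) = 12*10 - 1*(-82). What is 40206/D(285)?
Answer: -40206/197 ≈ -204.09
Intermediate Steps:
D(J) = -197 (D(J) = 5 - (12*10 - 1*(-82)) = 5 - (120 + 82) = 5 - 1*202 = 5 - 202 = -197)
40206/D(285) = 40206/(-197) = 40206*(-1/197) = -40206/197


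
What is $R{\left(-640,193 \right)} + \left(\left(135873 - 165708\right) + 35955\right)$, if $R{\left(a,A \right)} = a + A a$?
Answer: $-118040$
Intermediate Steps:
$R{\left(-640,193 \right)} + \left(\left(135873 - 165708\right) + 35955\right) = - 640 \left(1 + 193\right) + \left(\left(135873 - 165708\right) + 35955\right) = \left(-640\right) 194 + \left(-29835 + 35955\right) = -124160 + 6120 = -118040$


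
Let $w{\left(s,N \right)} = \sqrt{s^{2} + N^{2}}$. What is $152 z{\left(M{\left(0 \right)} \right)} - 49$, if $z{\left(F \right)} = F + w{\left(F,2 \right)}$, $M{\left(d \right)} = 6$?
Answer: $863 + 304 \sqrt{10} \approx 1824.3$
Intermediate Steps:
$w{\left(s,N \right)} = \sqrt{N^{2} + s^{2}}$
$z{\left(F \right)} = F + \sqrt{4 + F^{2}}$ ($z{\left(F \right)} = F + \sqrt{2^{2} + F^{2}} = F + \sqrt{4 + F^{2}}$)
$152 z{\left(M{\left(0 \right)} \right)} - 49 = 152 \left(6 + \sqrt{4 + 6^{2}}\right) - 49 = 152 \left(6 + \sqrt{4 + 36}\right) - 49 = 152 \left(6 + \sqrt{40}\right) - 49 = 152 \left(6 + 2 \sqrt{10}\right) - 49 = \left(912 + 304 \sqrt{10}\right) - 49 = 863 + 304 \sqrt{10}$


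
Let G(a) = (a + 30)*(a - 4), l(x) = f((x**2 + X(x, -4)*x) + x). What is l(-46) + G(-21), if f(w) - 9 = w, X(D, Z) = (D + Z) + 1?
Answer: 4108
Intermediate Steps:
X(D, Z) = 1 + D + Z
f(w) = 9 + w
l(x) = 9 + x + x**2 + x*(-3 + x) (l(x) = 9 + ((x**2 + (1 + x - 4)*x) + x) = 9 + ((x**2 + (-3 + x)*x) + x) = 9 + ((x**2 + x*(-3 + x)) + x) = 9 + (x + x**2 + x*(-3 + x)) = 9 + x + x**2 + x*(-3 + x))
G(a) = (-4 + a)*(30 + a) (G(a) = (30 + a)*(-4 + a) = (-4 + a)*(30 + a))
l(-46) + G(-21) = (9 + 2*(-46)*(-1 - 46)) + (-120 + (-21)**2 + 26*(-21)) = (9 + 2*(-46)*(-47)) + (-120 + 441 - 546) = (9 + 4324) - 225 = 4333 - 225 = 4108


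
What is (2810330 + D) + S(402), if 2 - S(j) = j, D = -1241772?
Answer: 1568158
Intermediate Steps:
S(j) = 2 - j
(2810330 + D) + S(402) = (2810330 - 1241772) + (2 - 1*402) = 1568558 + (2 - 402) = 1568558 - 400 = 1568158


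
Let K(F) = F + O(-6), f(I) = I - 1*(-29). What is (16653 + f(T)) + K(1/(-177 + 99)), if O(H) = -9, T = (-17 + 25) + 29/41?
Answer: 53348059/3198 ≈ 16682.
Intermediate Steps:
T = 357/41 (T = 8 + 29*(1/41) = 8 + 29/41 = 357/41 ≈ 8.7073)
f(I) = 29 + I (f(I) = I + 29 = 29 + I)
K(F) = -9 + F (K(F) = F - 9 = -9 + F)
(16653 + f(T)) + K(1/(-177 + 99)) = (16653 + (29 + 357/41)) + (-9 + 1/(-177 + 99)) = (16653 + 1546/41) + (-9 + 1/(-78)) = 684319/41 + (-9 - 1/78) = 684319/41 - 703/78 = 53348059/3198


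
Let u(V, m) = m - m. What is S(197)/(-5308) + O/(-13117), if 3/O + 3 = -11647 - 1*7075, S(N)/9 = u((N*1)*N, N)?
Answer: 3/245615825 ≈ 1.2214e-8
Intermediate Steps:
u(V, m) = 0
S(N) = 0 (S(N) = 9*0 = 0)
O = -3/18725 (O = 3/(-3 + (-11647 - 1*7075)) = 3/(-3 + (-11647 - 7075)) = 3/(-3 - 18722) = 3/(-18725) = 3*(-1/18725) = -3/18725 ≈ -0.00016021)
S(197)/(-5308) + O/(-13117) = 0/(-5308) - 3/18725/(-13117) = 0*(-1/5308) - 3/18725*(-1/13117) = 0 + 3/245615825 = 3/245615825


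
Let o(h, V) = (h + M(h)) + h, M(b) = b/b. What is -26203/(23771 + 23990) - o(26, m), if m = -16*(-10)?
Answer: -2557536/47761 ≈ -53.549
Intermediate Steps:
m = 160
M(b) = 1
o(h, V) = 1 + 2*h (o(h, V) = (h + 1) + h = (1 + h) + h = 1 + 2*h)
-26203/(23771 + 23990) - o(26, m) = -26203/(23771 + 23990) - (1 + 2*26) = -26203/47761 - (1 + 52) = -26203*1/47761 - 1*53 = -26203/47761 - 53 = -2557536/47761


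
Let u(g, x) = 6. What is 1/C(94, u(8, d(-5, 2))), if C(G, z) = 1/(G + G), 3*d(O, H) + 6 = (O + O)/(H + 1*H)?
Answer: 188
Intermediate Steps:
d(O, H) = -2 + O/(3*H) (d(O, H) = -2 + ((O + O)/(H + 1*H))/3 = -2 + ((2*O)/(H + H))/3 = -2 + ((2*O)/((2*H)))/3 = -2 + ((2*O)*(1/(2*H)))/3 = -2 + (O/H)/3 = -2 + O/(3*H))
C(G, z) = 1/(2*G)
1/C(94, u(8, d(-5, 2))) = 1/((½)/94) = 1/((½)*(1/94)) = 1/(1/188) = 188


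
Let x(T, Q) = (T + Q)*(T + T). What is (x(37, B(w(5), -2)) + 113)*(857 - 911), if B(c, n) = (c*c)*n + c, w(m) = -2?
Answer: -113994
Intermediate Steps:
B(c, n) = c + n*c² (B(c, n) = c²*n + c = n*c² + c = c + n*c²)
x(T, Q) = 2*T*(Q + T) (x(T, Q) = (Q + T)*(2*T) = 2*T*(Q + T))
(x(37, B(w(5), -2)) + 113)*(857 - 911) = (2*37*(-2*(1 - 2*(-2)) + 37) + 113)*(857 - 911) = (2*37*(-2*(1 + 4) + 37) + 113)*(-54) = (2*37*(-2*5 + 37) + 113)*(-54) = (2*37*(-10 + 37) + 113)*(-54) = (2*37*27 + 113)*(-54) = (1998 + 113)*(-54) = 2111*(-54) = -113994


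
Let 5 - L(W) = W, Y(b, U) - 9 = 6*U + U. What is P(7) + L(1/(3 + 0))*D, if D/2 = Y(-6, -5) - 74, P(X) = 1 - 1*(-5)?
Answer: -2782/3 ≈ -927.33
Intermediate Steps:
Y(b, U) = 9 + 7*U (Y(b, U) = 9 + (6*U + U) = 9 + 7*U)
L(W) = 5 - W
P(X) = 6 (P(X) = 1 + 5 = 6)
D = -200 (D = 2*((9 + 7*(-5)) - 74) = 2*((9 - 35) - 74) = 2*(-26 - 74) = 2*(-100) = -200)
P(7) + L(1/(3 + 0))*D = 6 + (5 - 1/(3 + 0))*(-200) = 6 + (5 - 1/3)*(-200) = 6 + (14/3)*(-200) = 6 - 2800/3 = -2782/3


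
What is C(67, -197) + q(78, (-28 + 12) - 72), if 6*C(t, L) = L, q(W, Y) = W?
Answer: 271/6 ≈ 45.167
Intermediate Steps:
C(t, L) = L/6
C(67, -197) + q(78, (-28 + 12) - 72) = (⅙)*(-197) + 78 = -197/6 + 78 = 271/6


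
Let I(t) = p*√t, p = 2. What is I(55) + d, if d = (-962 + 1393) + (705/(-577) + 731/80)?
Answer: 20260347/46160 + 2*√55 ≈ 453.75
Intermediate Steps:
I(t) = 2*√t
d = 20260347/46160 (d = 431 + (705*(-1/577) + 731*(1/80)) = 431 + (-705/577 + 731/80) = 431 + 365387/46160 = 20260347/46160 ≈ 438.92)
I(55) + d = 2*√55 + 20260347/46160 = 20260347/46160 + 2*√55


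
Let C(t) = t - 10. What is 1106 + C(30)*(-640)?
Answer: -11694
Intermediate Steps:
C(t) = -10 + t
1106 + C(30)*(-640) = 1106 + (-10 + 30)*(-640) = 1106 + 20*(-640) = 1106 - 12800 = -11694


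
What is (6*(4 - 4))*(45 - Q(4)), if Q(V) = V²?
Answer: 0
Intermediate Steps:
(6*(4 - 4))*(45 - Q(4)) = (6*(4 - 4))*(45 - 1*4²) = (6*0)*(45 - 1*16) = 0*(45 - 16) = 0*29 = 0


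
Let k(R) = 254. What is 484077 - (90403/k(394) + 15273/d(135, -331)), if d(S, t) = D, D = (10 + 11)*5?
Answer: 4298987311/8890 ≈ 4.8358e+5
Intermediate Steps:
D = 105 (D = 21*5 = 105)
d(S, t) = 105
484077 - (90403/k(394) + 15273/d(135, -331)) = 484077 - (90403/254 + 15273/105) = 484077 - (90403*(1/254) + 15273*(1/105)) = 484077 - (90403/254 + 5091/35) = 484077 - 1*4457219/8890 = 484077 - 4457219/8890 = 4298987311/8890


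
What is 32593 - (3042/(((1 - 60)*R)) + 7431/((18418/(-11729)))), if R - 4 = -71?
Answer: 2717457829013/72806354 ≈ 37324.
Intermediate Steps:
R = -67 (R = 4 - 71 = -67)
32593 - (3042/(((1 - 60)*R)) + 7431/((18418/(-11729)))) = 32593 - (3042/(((1 - 60)*(-67))) + 7431/((18418/(-11729)))) = 32593 - (3042/((-59*(-67))) + 7431/((18418*(-1/11729)))) = 32593 - (3042/3953 + 7431/(-18418/11729)) = 32593 - (3042*(1/3953) + 7431*(-11729/18418)) = 32593 - (3042/3953 - 87158199/18418) = 32593 - 1*(-344480333091/72806354) = 32593 + 344480333091/72806354 = 2717457829013/72806354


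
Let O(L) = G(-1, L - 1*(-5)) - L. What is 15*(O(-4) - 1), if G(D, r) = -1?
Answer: 30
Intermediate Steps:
O(L) = -1 - L
15*(O(-4) - 1) = 15*((-1 - 1*(-4)) - 1) = 15*((-1 + 4) - 1) = 15*(3 - 1) = 15*2 = 30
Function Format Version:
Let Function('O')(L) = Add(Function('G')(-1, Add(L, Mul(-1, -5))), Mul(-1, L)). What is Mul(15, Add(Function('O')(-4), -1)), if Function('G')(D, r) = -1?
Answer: 30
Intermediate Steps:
Function('O')(L) = Add(-1, Mul(-1, L))
Mul(15, Add(Function('O')(-4), -1)) = Mul(15, Add(Add(-1, Mul(-1, -4)), -1)) = Mul(15, Add(Add(-1, 4), -1)) = Mul(15, Add(3, -1)) = Mul(15, 2) = 30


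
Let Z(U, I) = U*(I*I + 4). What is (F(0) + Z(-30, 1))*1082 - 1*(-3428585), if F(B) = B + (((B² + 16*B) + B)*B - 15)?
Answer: 3250055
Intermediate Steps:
Z(U, I) = U*(4 + I²) (Z(U, I) = U*(I² + 4) = U*(4 + I²))
F(B) = -15 + B + B*(B² + 17*B) (F(B) = B + ((B² + 17*B)*B - 15) = B + (B*(B² + 17*B) - 15) = B + (-15 + B*(B² + 17*B)) = -15 + B + B*(B² + 17*B))
(F(0) + Z(-30, 1))*1082 - 1*(-3428585) = ((-15 + 0 + 0³ + 17*0²) - 30*(4 + 1²))*1082 - 1*(-3428585) = ((-15 + 0 + 0 + 17*0) - 30*(4 + 1))*1082 + 3428585 = ((-15 + 0 + 0 + 0) - 30*5)*1082 + 3428585 = (-15 - 150)*1082 + 3428585 = -165*1082 + 3428585 = -178530 + 3428585 = 3250055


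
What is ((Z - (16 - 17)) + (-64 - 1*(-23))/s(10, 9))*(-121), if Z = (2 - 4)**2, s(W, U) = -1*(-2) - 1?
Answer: 4356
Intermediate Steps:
s(W, U) = 1 (s(W, U) = 2 - 1 = 1)
Z = 4 (Z = (-2)**2 = 4)
((Z - (16 - 17)) + (-64 - 1*(-23))/s(10, 9))*(-121) = ((4 - (16 - 17)) + (-64 - 1*(-23))/1)*(-121) = ((4 - 1*(-1)) + (-64 + 23)*1)*(-121) = ((4 + 1) - 41*1)*(-121) = (5 - 41)*(-121) = -36*(-121) = 4356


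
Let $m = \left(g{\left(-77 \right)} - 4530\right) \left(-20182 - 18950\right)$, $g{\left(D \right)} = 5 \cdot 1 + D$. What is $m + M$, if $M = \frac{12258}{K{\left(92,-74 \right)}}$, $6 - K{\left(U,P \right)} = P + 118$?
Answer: $\frac{3421617687}{19} \approx 1.8009 \cdot 10^{8}$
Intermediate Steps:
$K{\left(U,P \right)} = -112 - P$ ($K{\left(U,P \right)} = 6 - \left(P + 118\right) = 6 - \left(118 + P\right) = -112 - P$)
$g{\left(D \right)} = 5 + D$
$M = - \frac{6129}{19}$ ($M = \frac{12258}{-112 - -74} = \frac{12258}{-112 + 74} = \frac{12258}{-38} = 12258 \left(- \frac{1}{38}\right) = - \frac{6129}{19} \approx -322.58$)
$m = 180085464$ ($m = \left(\left(5 - 77\right) - 4530\right) \left(-20182 - 18950\right) = \left(-72 - 4530\right) \left(-39132\right) = \left(-4602\right) \left(-39132\right) = 180085464$)
$m + M = 180085464 - \frac{6129}{19} = \frac{3421617687}{19}$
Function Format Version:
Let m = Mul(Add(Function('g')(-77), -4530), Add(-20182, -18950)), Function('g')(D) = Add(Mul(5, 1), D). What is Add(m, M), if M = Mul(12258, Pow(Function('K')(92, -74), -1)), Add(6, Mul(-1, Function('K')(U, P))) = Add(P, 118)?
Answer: Rational(3421617687, 19) ≈ 1.8009e+8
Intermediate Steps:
Function('K')(U, P) = Add(-112, Mul(-1, P)) (Function('K')(U, P) = Add(6, Mul(-1, Add(P, 118))) = Add(6, Mul(-1, Add(118, P))) = Add(6, Add(-118, Mul(-1, P))) = Add(-112, Mul(-1, P)))
Function('g')(D) = Add(5, D)
M = Rational(-6129, 19) (M = Mul(12258, Pow(Add(-112, Mul(-1, -74)), -1)) = Mul(12258, Pow(Add(-112, 74), -1)) = Mul(12258, Pow(-38, -1)) = Mul(12258, Rational(-1, 38)) = Rational(-6129, 19) ≈ -322.58)
m = 180085464 (m = Mul(Add(Add(5, -77), -4530), Add(-20182, -18950)) = Mul(Add(-72, -4530), -39132) = Mul(-4602, -39132) = 180085464)
Add(m, M) = Add(180085464, Rational(-6129, 19)) = Rational(3421617687, 19)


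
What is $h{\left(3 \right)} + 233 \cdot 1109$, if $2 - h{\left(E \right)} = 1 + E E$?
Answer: $258389$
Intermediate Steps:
$h{\left(E \right)} = 1 - E^{2}$ ($h{\left(E \right)} = 2 - \left(1 + E E\right) = 2 - \left(1 + E^{2}\right) = 1 - E^{2}$)
$h{\left(3 \right)} + 233 \cdot 1109 = \left(1 - 3^{2}\right) + 233 \cdot 1109 = \left(1 - 9\right) + 258397 = -8 + 258397 = 258389$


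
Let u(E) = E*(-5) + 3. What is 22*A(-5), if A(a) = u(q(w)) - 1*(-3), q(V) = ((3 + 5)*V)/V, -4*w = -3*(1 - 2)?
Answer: -748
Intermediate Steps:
w = -3/4 (w = -(-3)*(1 - 2)/4 = -(-3)*(-1)/4 = -1/4*3 = -3/4 ≈ -0.75000)
q(V) = 8 (q(V) = (8*V)/V = 8)
u(E) = 3 - 5*E (u(E) = -5*E + 3 = 3 - 5*E)
A(a) = -34 (A(a) = (3 - 5*8) - 1*(-3) = (3 - 40) + 3 = -37 + 3 = -34)
22*A(-5) = 22*(-34) = -748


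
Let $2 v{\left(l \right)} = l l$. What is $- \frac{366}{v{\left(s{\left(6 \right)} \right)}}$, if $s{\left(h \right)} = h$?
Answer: $- \frac{61}{3} \approx -20.333$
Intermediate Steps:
$v{\left(l \right)} = \frac{l^{2}}{2}$ ($v{\left(l \right)} = \frac{l l}{2} = \frac{l^{2}}{2}$)
$- \frac{366}{v{\left(s{\left(6 \right)} \right)}} = - \frac{366}{\frac{1}{2} \cdot 6^{2}} = - \frac{366}{\frac{1}{2} \cdot 36} = - \frac{366}{18} = \left(-366\right) \frac{1}{18} = - \frac{61}{3}$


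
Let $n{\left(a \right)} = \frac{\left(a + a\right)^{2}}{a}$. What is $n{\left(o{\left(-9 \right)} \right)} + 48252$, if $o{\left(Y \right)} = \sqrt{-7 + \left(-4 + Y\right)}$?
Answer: $48252 + 8 i \sqrt{5} \approx 48252.0 + 17.889 i$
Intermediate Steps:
$o{\left(Y \right)} = \sqrt{-11 + Y}$
$n{\left(a \right)} = 4 a$ ($n{\left(a \right)} = \frac{\left(2 a\right)^{2}}{a} = \frac{4 a^{2}}{a} = 4 a$)
$n{\left(o{\left(-9 \right)} \right)} + 48252 = 4 \sqrt{-11 - 9} + 48252 = 4 \sqrt{-20} + 48252 = 4 \cdot 2 i \sqrt{5} + 48252 = 8 i \sqrt{5} + 48252 = 48252 + 8 i \sqrt{5}$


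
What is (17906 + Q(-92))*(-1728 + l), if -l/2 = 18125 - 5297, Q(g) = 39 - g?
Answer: -493925208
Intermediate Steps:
l = -25656 (l = -2*(18125 - 5297) = -2*12828 = -25656)
(17906 + Q(-92))*(-1728 + l) = (17906 + (39 - 1*(-92)))*(-1728 - 25656) = (17906 + (39 + 92))*(-27384) = (17906 + 131)*(-27384) = 18037*(-27384) = -493925208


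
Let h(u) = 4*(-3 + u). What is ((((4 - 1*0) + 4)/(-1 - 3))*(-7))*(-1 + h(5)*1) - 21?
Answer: 77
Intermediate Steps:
h(u) = -12 + 4*u
((((4 - 1*0) + 4)/(-1 - 3))*(-7))*(-1 + h(5)*1) - 21 = ((((4 - 1*0) + 4)/(-1 - 3))*(-7))*(-1 + (-12 + 4*5)*1) - 21 = ((((4 + 0) + 4)/(-4))*(-7))*(-1 + (-12 + 20)*1) - 21 = (((4 + 4)*(-¼))*(-7))*(-1 + 8*1) - 21 = ((8*(-¼))*(-7))*(-1 + 8) - 21 = -2*(-7)*7 - 21 = 14*7 - 21 = 98 - 21 = 77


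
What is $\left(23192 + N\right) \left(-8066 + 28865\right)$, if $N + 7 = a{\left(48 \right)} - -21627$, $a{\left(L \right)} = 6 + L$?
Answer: $933167934$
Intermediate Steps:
$N = 21674$ ($N = -7 + \left(\left(6 + 48\right) - -21627\right) = -7 + \left(54 + 21627\right) = -7 + 21681 = 21674$)
$\left(23192 + N\right) \left(-8066 + 28865\right) = \left(23192 + 21674\right) \left(-8066 + 28865\right) = 44866 \cdot 20799 = 933167934$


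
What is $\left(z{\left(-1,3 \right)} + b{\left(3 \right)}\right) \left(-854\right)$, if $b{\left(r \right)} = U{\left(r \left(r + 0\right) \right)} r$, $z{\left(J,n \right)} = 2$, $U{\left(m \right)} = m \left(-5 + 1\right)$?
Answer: $90524$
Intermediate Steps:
$U{\left(m \right)} = - 4 m$ ($U{\left(m \right)} = m \left(-4\right) = - 4 m$)
$b{\left(r \right)} = - 4 r^{3}$ ($b{\left(r \right)} = - 4 r \left(r + 0\right) r = - 4 r r r = - 4 r^{2} r = - 4 r^{3}$)
$\left(z{\left(-1,3 \right)} + b{\left(3 \right)}\right) \left(-854\right) = \left(2 - 4 \cdot 3^{3}\right) \left(-854\right) = \left(2 - 108\right) \left(-854\right) = \left(-106\right) \left(-854\right) = 90524$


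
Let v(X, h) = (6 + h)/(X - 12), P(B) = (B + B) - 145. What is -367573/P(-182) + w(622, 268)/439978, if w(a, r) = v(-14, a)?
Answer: 1051206137148/1455667213 ≈ 722.15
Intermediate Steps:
P(B) = -145 + 2*B (P(B) = 2*B - 145 = -145 + 2*B)
v(X, h) = (6 + h)/(-12 + X)
w(a, r) = -3/13 - a/26 (w(a, r) = (6 + a)/(-12 - 14) = (6 + a)/(-26) = -(6 + a)/26 = -3/13 - a/26)
-367573/P(-182) + w(622, 268)/439978 = -367573/(-145 + 2*(-182)) + (-3/13 - 1/26*622)/439978 = -367573/(-145 - 364) + (-3/13 - 311/13)*(1/439978) = -367573/(-509) - 314/13*1/439978 = -367573*(-1/509) - 157/2859857 = 367573/509 - 157/2859857 = 1051206137148/1455667213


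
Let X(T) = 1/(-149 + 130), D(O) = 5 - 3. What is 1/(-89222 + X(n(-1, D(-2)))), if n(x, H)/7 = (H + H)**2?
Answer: -19/1695219 ≈ -1.1208e-5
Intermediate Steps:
D(O) = 2
n(x, H) = 28*H**2 (n(x, H) = 7*(H + H)**2 = 7*(2*H)**2 = 7*(4*H**2) = 28*H**2)
X(T) = -1/19 (X(T) = 1/(-19) = -1/19)
1/(-89222 + X(n(-1, D(-2)))) = 1/(-89222 - 1/19) = 1/(-1695219/19) = -19/1695219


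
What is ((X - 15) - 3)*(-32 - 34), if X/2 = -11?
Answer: 2640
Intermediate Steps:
X = -22 (X = 2*(-11) = -22)
((X - 15) - 3)*(-32 - 34) = ((-22 - 15) - 3)*(-32 - 34) = (-37 - 3)*(-66) = -40*(-66) = 2640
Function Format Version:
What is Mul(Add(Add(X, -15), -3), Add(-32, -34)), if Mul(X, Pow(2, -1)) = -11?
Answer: 2640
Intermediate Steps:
X = -22 (X = Mul(2, -11) = -22)
Mul(Add(Add(X, -15), -3), Add(-32, -34)) = Mul(Add(Add(-22, -15), -3), Add(-32, -34)) = Mul(Add(-37, -3), -66) = Mul(-40, -66) = 2640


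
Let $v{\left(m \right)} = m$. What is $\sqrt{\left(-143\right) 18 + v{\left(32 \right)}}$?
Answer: $i \sqrt{2542} \approx 50.418 i$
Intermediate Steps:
$\sqrt{\left(-143\right) 18 + v{\left(32 \right)}} = \sqrt{\left(-143\right) 18 + 32} = \sqrt{-2574 + 32} = \sqrt{-2542} = i \sqrt{2542}$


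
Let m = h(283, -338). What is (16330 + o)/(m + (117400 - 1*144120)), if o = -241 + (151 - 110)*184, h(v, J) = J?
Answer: -23633/27058 ≈ -0.87342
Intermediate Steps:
m = -338
o = 7303 (o = -241 + 41*184 = -241 + 7544 = 7303)
(16330 + o)/(m + (117400 - 1*144120)) = (16330 + 7303)/(-338 + (117400 - 1*144120)) = 23633/(-338 + (117400 - 144120)) = 23633/(-338 - 26720) = 23633/(-27058) = 23633*(-1/27058) = -23633/27058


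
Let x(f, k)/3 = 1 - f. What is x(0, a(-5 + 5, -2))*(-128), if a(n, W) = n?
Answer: -384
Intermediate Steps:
x(f, k) = 3 - 3*f (x(f, k) = 3*(1 - f) = 3 - 3*f)
x(0, a(-5 + 5, -2))*(-128) = (3 - 3*0)*(-128) = (3 + 0)*(-128) = 3*(-128) = -384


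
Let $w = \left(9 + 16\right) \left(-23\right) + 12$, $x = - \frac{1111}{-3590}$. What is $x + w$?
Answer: $- \frac{2020059}{3590} \approx -562.69$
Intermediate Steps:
$x = \frac{1111}{3590}$ ($x = \left(-1111\right) \left(- \frac{1}{3590}\right) = \frac{1111}{3590} \approx 0.30947$)
$w = -563$ ($w = 25 \left(-23\right) + 12 = -575 + 12 = -563$)
$x + w = \frac{1111}{3590} - 563 = - \frac{2020059}{3590}$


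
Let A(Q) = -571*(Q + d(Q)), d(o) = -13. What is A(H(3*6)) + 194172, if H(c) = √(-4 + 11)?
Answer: 201595 - 571*√7 ≈ 2.0008e+5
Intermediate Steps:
H(c) = √7
A(Q) = 7423 - 571*Q (A(Q) = -571*(Q - 13) = -571*(-13 + Q) = 7423 - 571*Q)
A(H(3*6)) + 194172 = (7423 - 571*√7) + 194172 = 201595 - 571*√7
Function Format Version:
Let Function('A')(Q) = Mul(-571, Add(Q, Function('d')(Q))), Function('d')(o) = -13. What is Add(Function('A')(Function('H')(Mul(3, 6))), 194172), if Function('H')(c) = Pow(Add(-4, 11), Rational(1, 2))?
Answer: Add(201595, Mul(-571, Pow(7, Rational(1, 2)))) ≈ 2.0008e+5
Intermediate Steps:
Function('H')(c) = Pow(7, Rational(1, 2))
Function('A')(Q) = Add(7423, Mul(-571, Q)) (Function('A')(Q) = Mul(-571, Add(Q, -13)) = Mul(-571, Add(-13, Q)) = Add(7423, Mul(-571, Q)))
Add(Function('A')(Function('H')(Mul(3, 6))), 194172) = Add(Add(7423, Mul(-571, Pow(7, Rational(1, 2)))), 194172) = Add(201595, Mul(-571, Pow(7, Rational(1, 2))))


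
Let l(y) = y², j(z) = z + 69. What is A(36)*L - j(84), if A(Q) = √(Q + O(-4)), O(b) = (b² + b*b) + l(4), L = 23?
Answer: -153 + 46*√21 ≈ 57.798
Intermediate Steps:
j(z) = 69 + z
O(b) = 16 + 2*b² (O(b) = (b² + b*b) + 4² = (b² + b²) + 16 = 2*b² + 16 = 16 + 2*b²)
A(Q) = √(48 + Q) (A(Q) = √(Q + (16 + 2*(-4)²)) = √(Q + (16 + 2*16)) = √(Q + (16 + 32)) = √(Q + 48) = √(48 + Q))
A(36)*L - j(84) = √(48 + 36)*23 - (69 + 84) = √84*23 - 1*153 = (2*√21)*23 - 153 = 46*√21 - 153 = -153 + 46*√21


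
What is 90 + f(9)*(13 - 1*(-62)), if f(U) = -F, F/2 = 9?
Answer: -1260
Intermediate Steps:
F = 18 (F = 2*9 = 18)
f(U) = -18 (f(U) = -1*18 = -18)
90 + f(9)*(13 - 1*(-62)) = 90 - 18*(13 - 1*(-62)) = 90 - 18*(13 + 62) = 90 - 18*75 = 90 - 1350 = -1260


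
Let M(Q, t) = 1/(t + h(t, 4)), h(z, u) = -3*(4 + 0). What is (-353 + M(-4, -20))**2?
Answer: 127622209/1024 ≈ 1.2463e+5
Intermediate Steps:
h(z, u) = -12 (h(z, u) = -3*4 = -12)
M(Q, t) = 1/(-12 + t) (M(Q, t) = 1/(t - 12) = 1/(-12 + t))
(-353 + M(-4, -20))**2 = (-353 + 1/(-12 - 20))**2 = (-353 + 1/(-32))**2 = (-353 - 1/32)**2 = (-11297/32)**2 = 127622209/1024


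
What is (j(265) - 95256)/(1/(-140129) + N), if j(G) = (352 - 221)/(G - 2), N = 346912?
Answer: -3510539313413/12785069523161 ≈ -0.27458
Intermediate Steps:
j(G) = 131/(-2 + G)
(j(265) - 95256)/(1/(-140129) + N) = (131/(-2 + 265) - 95256)/(1/(-140129) + 346912) = (131/263 - 95256)/(-1/140129 + 346912) = (131*(1/263) - 95256)/(48612431647/140129) = (131/263 - 95256)*(140129/48612431647) = -25052197/263*140129/48612431647 = -3510539313413/12785069523161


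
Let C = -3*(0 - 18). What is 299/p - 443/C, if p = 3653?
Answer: -123241/15174 ≈ -8.1219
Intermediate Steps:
C = 54 (C = -3*(-18) = 54)
299/p - 443/C = 299/3653 - 443/54 = 299*(1/3653) - 443*1/54 = 23/281 - 443/54 = -123241/15174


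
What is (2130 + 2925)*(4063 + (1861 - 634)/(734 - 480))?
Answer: 5222972595/254 ≈ 2.0563e+7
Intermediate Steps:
(2130 + 2925)*(4063 + (1861 - 634)/(734 - 480)) = 5055*(4063 + 1227/254) = 5055*(1033229/254) = 5222972595/254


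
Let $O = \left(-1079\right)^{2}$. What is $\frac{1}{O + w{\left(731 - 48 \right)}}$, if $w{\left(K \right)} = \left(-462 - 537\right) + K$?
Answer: $\frac{1}{1163925} \approx 8.5916 \cdot 10^{-7}$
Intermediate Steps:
$w{\left(K \right)} = -999 + K$
$O = 1164241$
$\frac{1}{O + w{\left(731 - 48 \right)}} = \frac{1}{1164241 + \left(-999 + \left(731 - 48\right)\right)} = \frac{1}{1164241 + \left(-999 + 683\right)} = \frac{1}{1164241 - 316} = \frac{1}{1163925}$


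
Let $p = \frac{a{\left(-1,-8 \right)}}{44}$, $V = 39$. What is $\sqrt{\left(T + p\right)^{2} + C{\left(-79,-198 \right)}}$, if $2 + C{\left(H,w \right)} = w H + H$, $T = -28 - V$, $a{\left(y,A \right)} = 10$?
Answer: $\frac{\sqrt{9689485}}{22} \approx 141.49$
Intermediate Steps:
$p = \frac{5}{22}$ ($p = \frac{10}{44} = 10 \cdot \frac{1}{44} = \frac{5}{22} \approx 0.22727$)
$T = -67$ ($T = -28 - 39 = -67$)
$C{\left(H,w \right)} = -2 + H + H w$ ($C{\left(H,w \right)} = -2 + \left(w H + H\right) = -2 + \left(H w + H\right) = -2 + \left(H + H w\right) = -2 + H + H w$)
$\sqrt{\left(T + p\right)^{2} + C{\left(-79,-198 \right)}} = \sqrt{\left(-67 + \frac{5}{22}\right)^{2} - -15561} = \sqrt{\left(- \frac{1469}{22}\right)^{2} - -15561} = \sqrt{\frac{2157961}{484} + 15561} = \sqrt{\frac{9689485}{484}} = \frac{\sqrt{9689485}}{22}$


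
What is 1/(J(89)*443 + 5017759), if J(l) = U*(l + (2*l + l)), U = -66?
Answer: -1/5390969 ≈ -1.8550e-7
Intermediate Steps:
J(l) = -264*l (J(l) = -66*(l + (2*l + l)) = -66*(l + 3*l) = -264*l)
1/(J(89)*443 + 5017759) = 1/(-264*89*443 + 5017759) = 1/(-23496*443 + 5017759) = 1/(-10408728 + 5017759) = 1/(-5390969) = -1/5390969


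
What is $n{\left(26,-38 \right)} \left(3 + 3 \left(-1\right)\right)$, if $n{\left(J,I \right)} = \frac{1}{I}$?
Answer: $0$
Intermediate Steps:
$n{\left(26,-38 \right)} \left(3 + 3 \left(-1\right)\right) = \frac{3 + 3 \left(-1\right)}{-38} = - \frac{3 - 3}{38} = \left(- \frac{1}{38}\right) 0 = 0$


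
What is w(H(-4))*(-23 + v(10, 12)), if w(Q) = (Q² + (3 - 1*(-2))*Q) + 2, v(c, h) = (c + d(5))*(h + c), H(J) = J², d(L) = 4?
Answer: 96330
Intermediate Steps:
v(c, h) = (4 + c)*(c + h) (v(c, h) = (c + 4)*(h + c) = (4 + c)*(c + h))
w(Q) = 2 + Q² + 5*Q (w(Q) = (Q² + (3 + 2)*Q) + 2 = (Q² + 5*Q) + 2 = 2 + Q² + 5*Q)
w(H(-4))*(-23 + v(10, 12)) = (2 + ((-4)²)² + 5*(-4)²)*(-23 + (10² + 4*10 + 4*12 + 10*12)) = (2 + 16² + 5*16)*(-23 + (100 + 40 + 48 + 120)) = (2 + 256 + 80)*(-23 + 308) = 338*285 = 96330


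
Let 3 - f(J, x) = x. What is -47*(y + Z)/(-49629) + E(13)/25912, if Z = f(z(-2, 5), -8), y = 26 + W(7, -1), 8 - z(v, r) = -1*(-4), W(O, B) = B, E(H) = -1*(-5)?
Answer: 14697083/428662216 ≈ 0.034286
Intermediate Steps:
E(H) = 5
z(v, r) = 4 (z(v, r) = 8 - (-1)*(-4) = 8 - 1*4 = 8 - 4 = 4)
f(J, x) = 3 - x
y = 25 (y = 26 - 1 = 25)
Z = 11 (Z = 3 - 1*(-8) = 3 + 8 = 11)
-47*(y + Z)/(-49629) + E(13)/25912 = -47*(25 + 11)/(-49629) + 5/25912 = -47*36*(-1/49629) + 5*(1/25912) = -1692*(-1/49629) + 5/25912 = 564/16543 + 5/25912 = 14697083/428662216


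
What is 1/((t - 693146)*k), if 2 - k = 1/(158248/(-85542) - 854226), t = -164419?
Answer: -7307235874/12532866800356143 ≈ -5.8305e-7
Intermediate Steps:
k = 73072401511/36536179370 (k = 2 - 1/(158248/(-85542) - 854226) = 2 - 1/(158248*(-1/85542) - 854226) = 2 - 1/(-79124/42771 - 854226) = 2 - 1/(-36536179370/42771) = 2 - 1*(-42771/36536179370) = 2 + 42771/36536179370 = 73072401511/36536179370 ≈ 2.0000)
1/((t - 693146)*k) = 1/((-164419 - 693146)*(73072401511/36536179370)) = (36536179370/73072401511)/(-857565) = -1/857565*36536179370/73072401511 = -7307235874/12532866800356143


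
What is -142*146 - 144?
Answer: -20876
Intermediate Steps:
-142*146 - 144 = -20732 - 144 = -20876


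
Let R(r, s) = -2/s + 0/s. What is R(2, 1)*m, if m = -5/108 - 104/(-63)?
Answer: -1213/378 ≈ -3.2090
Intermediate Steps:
R(r, s) = -2/s (R(r, s) = -2/s + 0 = -2/s)
m = 1213/756 (m = -5*1/108 - 104*(-1/63) = -5/108 + 104/63 = 1213/756 ≈ 1.6045)
R(2, 1)*m = -2/1*(1213/756) = -2*1*(1213/756) = -2*1213/756 = -1213/378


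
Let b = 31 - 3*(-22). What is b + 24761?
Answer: 24858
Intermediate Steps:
b = 97 (b = 31 + 66 = 97)
b + 24761 = 97 + 24761 = 24858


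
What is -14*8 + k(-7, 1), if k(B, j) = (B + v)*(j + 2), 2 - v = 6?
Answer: -145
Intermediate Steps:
v = -4 (v = 2 - 1*6 = 2 - 6 = -4)
k(B, j) = (-4 + B)*(2 + j) (k(B, j) = (B - 4)*(j + 2) = (-4 + B)*(2 + j))
-14*8 + k(-7, 1) = -14*8 + (-8 - 4*1 + 2*(-7) - 7*1) = -112 + (-8 - 4 - 14 - 7) = -112 - 33 = -145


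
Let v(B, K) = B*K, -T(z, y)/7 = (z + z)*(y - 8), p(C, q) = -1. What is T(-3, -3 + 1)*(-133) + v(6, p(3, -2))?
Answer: 55854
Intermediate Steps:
T(z, y) = -14*z*(-8 + y) (T(z, y) = -7*(z + z)*(y - 8) = -7*2*z*(-8 + y) = -14*z*(-8 + y))
T(-3, -3 + 1)*(-133) + v(6, p(3, -2)) = (14*(-3)*(8 - (-3 + 1)))*(-133) + 6*(-1) = (14*(-3)*(8 - 1*(-2)))*(-133) - 6 = (14*(-3)*(8 + 2))*(-133) - 6 = (14*(-3)*10)*(-133) - 6 = -420*(-133) - 6 = 55860 - 6 = 55854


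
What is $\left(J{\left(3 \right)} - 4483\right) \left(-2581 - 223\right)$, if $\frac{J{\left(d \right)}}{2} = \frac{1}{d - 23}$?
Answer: $\frac{62853062}{5} \approx 1.2571 \cdot 10^{7}$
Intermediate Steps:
$J{\left(d \right)} = \frac{2}{-23 + d}$ ($J{\left(d \right)} = \frac{2}{d - 23} = \frac{2}{-23 + d}$)
$\left(J{\left(3 \right)} - 4483\right) \left(-2581 - 223\right) = \left(\frac{2}{-23 + 3} - 4483\right) \left(-2581 - 223\right) = \left(\frac{2}{-20} - 4483\right) \left(-2804\right) = \left(2 \left(- \frac{1}{20}\right) - 4483\right) \left(-2804\right) = \left(- \frac{1}{10} - 4483\right) \left(-2804\right) = \left(- \frac{44831}{10}\right) \left(-2804\right) = \frac{62853062}{5}$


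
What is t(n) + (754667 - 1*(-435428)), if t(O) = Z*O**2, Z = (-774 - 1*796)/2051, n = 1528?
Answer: -1224726035/2051 ≈ -5.9714e+5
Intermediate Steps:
Z = -1570/2051 (Z = (-774 - 796)*(1/2051) = -1570*1/2051 = -1570/2051 ≈ -0.76548)
t(O) = -1570*O**2/2051
t(n) + (754667 - 1*(-435428)) = -1570/2051*1528**2 + (754667 - 1*(-435428)) = -1570/2051*2334784 + (754667 + 435428) = -3665610880/2051 + 1190095 = -1224726035/2051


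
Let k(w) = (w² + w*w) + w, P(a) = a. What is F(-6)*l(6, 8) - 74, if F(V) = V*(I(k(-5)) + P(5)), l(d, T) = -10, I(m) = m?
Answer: 2926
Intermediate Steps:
k(w) = w + 2*w² (k(w) = (w² + w²) + w = 2*w² + w = w + 2*w²)
F(V) = 50*V (F(V) = V*(-5*(1 + 2*(-5)) + 5) = V*(-5*(1 - 10) + 5) = V*(-5*(-9) + 5) = V*(45 + 5) = V*50 = 50*V)
F(-6)*l(6, 8) - 74 = (50*(-6))*(-10) - 74 = -300*(-10) - 74 = 3000 - 74 = 2926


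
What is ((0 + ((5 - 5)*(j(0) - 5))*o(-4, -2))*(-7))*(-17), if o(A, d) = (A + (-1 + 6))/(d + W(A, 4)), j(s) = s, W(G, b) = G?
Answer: 0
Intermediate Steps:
o(A, d) = (5 + A)/(A + d) (o(A, d) = (A + (-1 + 6))/(d + A) = (A + 5)/(A + d) = (5 + A)/(A + d))
((0 + ((5 - 5)*(j(0) - 5))*o(-4, -2))*(-7))*(-17) = ((0 + ((5 - 5)*(0 - 5))*((5 - 4)/(-4 - 2)))*(-7))*(-17) = ((0 + (0*(-5))*(1/(-6)))*(-7))*(-17) = ((0 + 0*(-⅙*1))*(-7))*(-17) = ((0 + 0*(-⅙))*(-7))*(-17) = ((0 + 0)*(-7))*(-17) = (0*(-7))*(-17) = 0*(-17) = 0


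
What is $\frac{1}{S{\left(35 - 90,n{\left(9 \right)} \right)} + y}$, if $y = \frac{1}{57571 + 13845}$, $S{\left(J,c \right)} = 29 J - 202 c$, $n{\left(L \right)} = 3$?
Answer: $- \frac{71416}{157186615} \approx -0.00045434$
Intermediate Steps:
$S{\left(J,c \right)} = - 202 c + 29 J$
$y = \frac{1}{71416} \approx 1.4002 \cdot 10^{-5}$
$\frac{1}{S{\left(35 - 90,n{\left(9 \right)} \right)} + y} = \frac{1}{\left(\left(-202\right) 3 + 29 \left(35 - 90\right)\right) + \frac{1}{71416}} = \frac{1}{\left(-606 + 29 \left(35 - 90\right)\right) + \frac{1}{71416}} = \frac{1}{\left(-606 + 29 \left(-55\right)\right) + \frac{1}{71416}} = \frac{1}{\left(-606 - 1595\right) + \frac{1}{71416}} = \frac{1}{-2201 + \frac{1}{71416}} = \frac{1}{- \frac{157186615}{71416}} = - \frac{71416}{157186615}$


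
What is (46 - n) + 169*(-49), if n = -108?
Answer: -8127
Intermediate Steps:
(46 - n) + 169*(-49) = (46 - 1*(-108)) + 169*(-49) = (46 + 108) - 8281 = 154 - 8281 = -8127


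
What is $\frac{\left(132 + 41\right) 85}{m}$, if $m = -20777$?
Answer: $- \frac{14705}{20777} \approx -0.70775$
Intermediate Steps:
$\frac{\left(132 + 41\right) 85}{m} = \frac{\left(132 + 41\right) 85}{-20777} = 173 \cdot 85 \left(- \frac{1}{20777}\right) = 14705 \left(- \frac{1}{20777}\right) = - \frac{14705}{20777}$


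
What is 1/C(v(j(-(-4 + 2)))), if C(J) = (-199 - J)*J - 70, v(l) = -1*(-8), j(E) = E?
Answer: -1/1726 ≈ -0.00057937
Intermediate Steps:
v(l) = 8
C(J) = -70 + J*(-199 - J) (C(J) = J*(-199 - J) - 70 = -70 + J*(-199 - J))
1/C(v(j(-(-4 + 2)))) = 1/(-70 - 1*8² - 199*8) = 1/(-70 - 1*64 - 1592) = 1/(-70 - 64 - 1592) = 1/(-1726) = -1/1726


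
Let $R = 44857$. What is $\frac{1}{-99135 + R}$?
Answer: $- \frac{1}{54278} \approx -1.8424 \cdot 10^{-5}$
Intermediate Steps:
$\frac{1}{-99135 + R} = \frac{1}{-99135 + 44857} = \frac{1}{-54278} = - \frac{1}{54278}$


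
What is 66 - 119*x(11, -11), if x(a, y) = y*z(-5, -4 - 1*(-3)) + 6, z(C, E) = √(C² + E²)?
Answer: -648 + 1309*√26 ≈ 6026.6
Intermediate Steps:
x(a, y) = 6 + y*√26 (x(a, y) = y*√((-5)² + (-4 - 1*(-3))²) + 6 = y*√(25 + (-4 + 3)²) + 6 = y*√(25 + (-1)²) + 6 = y*√(25 + 1) + 6 = y*√26 + 6 = 6 + y*√26)
66 - 119*x(11, -11) = 66 - 119*(6 - 11*√26) = 66 + (-714 + 1309*√26) = -648 + 1309*√26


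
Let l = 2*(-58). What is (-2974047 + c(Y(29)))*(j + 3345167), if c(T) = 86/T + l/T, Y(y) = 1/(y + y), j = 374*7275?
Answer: -18051174530379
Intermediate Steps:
l = -116
j = 2720850
Y(y) = 1/(2*y)
c(T) = -30/T (c(T) = 86/T - 116/T = -30/T)
(-2974047 + c(Y(29)))*(j + 3345167) = (-2974047 - 30/((1/2)/29))*(2720850 + 3345167) = (-2974047 - 30/((1/2)*(1/29)))*6066017 = (-2974047 - 30/1/58)*6066017 = (-2974047 - 30*58)*6066017 = (-2974047 - 1740)*6066017 = -2975787*6066017 = -18051174530379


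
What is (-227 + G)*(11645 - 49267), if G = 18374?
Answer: -682726434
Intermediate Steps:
(-227 + G)*(11645 - 49267) = (-227 + 18374)*(11645 - 49267) = 18147*(-37622) = -682726434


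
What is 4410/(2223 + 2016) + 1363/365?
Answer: 820823/171915 ≈ 4.7746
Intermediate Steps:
4410/(2223 + 2016) + 1363/365 = 4410/4239 + 1363*(1/365) = 4410*(1/4239) + 1363/365 = 490/471 + 1363/365 = 820823/171915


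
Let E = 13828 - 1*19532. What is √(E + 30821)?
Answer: √25117 ≈ 158.48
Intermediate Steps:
E = -5704 (E = 13828 - 19532 = -5704)
√(E + 30821) = √(-5704 + 30821) = √25117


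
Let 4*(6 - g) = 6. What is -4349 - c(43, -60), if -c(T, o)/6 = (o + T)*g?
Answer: -4808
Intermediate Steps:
g = 9/2 (g = 6 - 1/4*6 = 6 - 3/2 = 9/2 ≈ 4.5000)
c(T, o) = -27*T - 27*o (c(T, o) = -6*(o + T)*9/2 = -6*(T + o)*9/2 = -6*(9*T/2 + 9*o/2) = -27*T - 27*o)
-4349 - c(43, -60) = -4349 - (-27*43 - 27*(-60)) = -4349 - (-1161 + 1620) = -4349 - 1*459 = -4349 - 459 = -4808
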